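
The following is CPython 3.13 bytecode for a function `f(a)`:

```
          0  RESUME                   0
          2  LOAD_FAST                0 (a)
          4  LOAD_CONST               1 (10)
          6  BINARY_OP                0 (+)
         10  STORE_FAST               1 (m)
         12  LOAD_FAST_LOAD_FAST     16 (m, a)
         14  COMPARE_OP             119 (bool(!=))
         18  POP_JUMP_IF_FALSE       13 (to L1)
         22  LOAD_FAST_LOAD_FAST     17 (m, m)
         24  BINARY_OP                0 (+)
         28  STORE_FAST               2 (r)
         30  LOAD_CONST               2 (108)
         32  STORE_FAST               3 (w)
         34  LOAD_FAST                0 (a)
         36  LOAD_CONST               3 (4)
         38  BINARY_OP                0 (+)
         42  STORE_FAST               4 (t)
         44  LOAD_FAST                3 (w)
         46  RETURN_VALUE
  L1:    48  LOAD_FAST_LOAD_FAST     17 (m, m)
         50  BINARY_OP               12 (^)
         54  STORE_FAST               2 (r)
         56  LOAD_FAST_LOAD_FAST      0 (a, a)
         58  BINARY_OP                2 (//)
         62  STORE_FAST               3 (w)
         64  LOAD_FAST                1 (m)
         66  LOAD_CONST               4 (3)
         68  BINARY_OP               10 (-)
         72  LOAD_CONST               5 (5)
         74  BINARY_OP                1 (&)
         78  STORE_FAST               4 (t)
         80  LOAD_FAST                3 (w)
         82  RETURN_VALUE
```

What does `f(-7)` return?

108

LOAD_FAST a → push -7. Stack: [-7]
LOAD_CONST → push 10. Stack: [-7, 10]
BINARY_OP + → -7 + 10 = 3. Stack: [3]
STORE_FAST m → m=3. Stack: []
LOAD_FAST_LOAD_FAST m,a → push 3,-7. Stack: [3, -7]
COMPARE_OP bool(!=) → 3 vs -7 = True. Stack: [True]
POP_JUMP_IF_FALSE → pop True; no jump. Stack: []
LOAD_FAST_LOAD_FAST m,m → push 3,3. Stack: [3, 3]
BINARY_OP + → 3 + 3 = 6. Stack: [6]
STORE_FAST r → r=6. Stack: []
LOAD_CONST → push 108. Stack: [108]
STORE_FAST w → w=108. Stack: []
LOAD_FAST a → push -7. Stack: [-7]
LOAD_CONST → push 4. Stack: [-7, 4]
BINARY_OP + → -7 + 4 = -3. Stack: [-3]
STORE_FAST t → t=-3. Stack: []
LOAD_FAST w → push 108. Stack: [108]
RETURN_VALUE → return 108.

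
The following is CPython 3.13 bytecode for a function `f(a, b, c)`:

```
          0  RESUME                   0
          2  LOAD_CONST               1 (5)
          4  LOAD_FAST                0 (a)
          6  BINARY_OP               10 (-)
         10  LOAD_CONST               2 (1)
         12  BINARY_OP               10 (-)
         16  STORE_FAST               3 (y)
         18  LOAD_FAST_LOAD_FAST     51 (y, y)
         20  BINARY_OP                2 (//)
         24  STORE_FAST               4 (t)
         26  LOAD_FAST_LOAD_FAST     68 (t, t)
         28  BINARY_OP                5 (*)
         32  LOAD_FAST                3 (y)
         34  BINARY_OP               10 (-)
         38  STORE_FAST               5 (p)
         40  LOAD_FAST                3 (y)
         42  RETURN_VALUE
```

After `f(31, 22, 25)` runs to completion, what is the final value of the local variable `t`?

1

LOAD_CONST → push 5. Stack: [5]
LOAD_FAST a → push 31. Stack: [5, 31]
BINARY_OP - → 5 - 31 = -26. Stack: [-26]
LOAD_CONST → push 1. Stack: [-26, 1]
BINARY_OP - → -26 - 1 = -27. Stack: [-27]
STORE_FAST y → y=-27. Stack: []
LOAD_FAST_LOAD_FAST y,y → push -27,-27. Stack: [-27, -27]
BINARY_OP // → -27 // -27 = 1. Stack: [1]
STORE_FAST t → t=1. Stack: []
LOAD_FAST_LOAD_FAST t,t → push 1,1. Stack: [1, 1]
BINARY_OP * → 1 * 1 = 1. Stack: [1]
LOAD_FAST y → push -27. Stack: [1, -27]
BINARY_OP - → 1 - -27 = 28. Stack: [28]
STORE_FAST p → p=28. Stack: []
LOAD_FAST y → push -27. Stack: [-27]
RETURN_VALUE → return -27.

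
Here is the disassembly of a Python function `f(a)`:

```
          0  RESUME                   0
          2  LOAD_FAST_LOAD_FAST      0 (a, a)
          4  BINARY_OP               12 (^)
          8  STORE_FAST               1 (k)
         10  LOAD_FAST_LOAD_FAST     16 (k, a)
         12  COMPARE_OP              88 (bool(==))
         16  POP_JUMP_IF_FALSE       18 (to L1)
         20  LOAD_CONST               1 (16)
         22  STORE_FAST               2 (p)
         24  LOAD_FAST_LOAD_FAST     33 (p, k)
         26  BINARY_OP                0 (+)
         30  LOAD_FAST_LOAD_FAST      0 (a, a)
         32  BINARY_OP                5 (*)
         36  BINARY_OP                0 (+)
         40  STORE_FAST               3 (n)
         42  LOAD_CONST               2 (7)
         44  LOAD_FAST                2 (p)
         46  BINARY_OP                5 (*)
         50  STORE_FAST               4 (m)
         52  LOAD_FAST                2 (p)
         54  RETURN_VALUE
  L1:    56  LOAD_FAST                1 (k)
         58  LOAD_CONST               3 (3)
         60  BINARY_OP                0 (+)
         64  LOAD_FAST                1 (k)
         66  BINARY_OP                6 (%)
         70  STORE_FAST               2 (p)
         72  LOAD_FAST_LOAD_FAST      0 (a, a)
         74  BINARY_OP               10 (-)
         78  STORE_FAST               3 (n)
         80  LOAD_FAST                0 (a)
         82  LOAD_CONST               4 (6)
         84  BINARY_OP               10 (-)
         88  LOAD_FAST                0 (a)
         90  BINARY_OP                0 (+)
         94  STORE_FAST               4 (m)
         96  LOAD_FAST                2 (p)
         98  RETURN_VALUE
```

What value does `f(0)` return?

16

LOAD_FAST_LOAD_FAST a,a → push 0,0. Stack: [0, 0]
BINARY_OP ^ → 0 ^ 0 = 0. Stack: [0]
STORE_FAST k → k=0. Stack: []
LOAD_FAST_LOAD_FAST k,a → push 0,0. Stack: [0, 0]
COMPARE_OP bool(==) → 0 vs 0 = True. Stack: [True]
POP_JUMP_IF_FALSE → pop True; no jump. Stack: []
LOAD_CONST → push 16. Stack: [16]
STORE_FAST p → p=16. Stack: []
LOAD_FAST_LOAD_FAST p,k → push 16,0. Stack: [16, 0]
BINARY_OP + → 16 + 0 = 16. Stack: [16]
LOAD_FAST_LOAD_FAST a,a → push 0,0. Stack: [16, 0, 0]
BINARY_OP * → 0 * 0 = 0. Stack: [16, 0]
BINARY_OP + → 16 + 0 = 16. Stack: [16]
STORE_FAST n → n=16. Stack: []
LOAD_CONST → push 7. Stack: [7]
LOAD_FAST p → push 16. Stack: [7, 16]
BINARY_OP * → 7 * 16 = 112. Stack: [112]
STORE_FAST m → m=112. Stack: []
LOAD_FAST p → push 16. Stack: [16]
RETURN_VALUE → return 16.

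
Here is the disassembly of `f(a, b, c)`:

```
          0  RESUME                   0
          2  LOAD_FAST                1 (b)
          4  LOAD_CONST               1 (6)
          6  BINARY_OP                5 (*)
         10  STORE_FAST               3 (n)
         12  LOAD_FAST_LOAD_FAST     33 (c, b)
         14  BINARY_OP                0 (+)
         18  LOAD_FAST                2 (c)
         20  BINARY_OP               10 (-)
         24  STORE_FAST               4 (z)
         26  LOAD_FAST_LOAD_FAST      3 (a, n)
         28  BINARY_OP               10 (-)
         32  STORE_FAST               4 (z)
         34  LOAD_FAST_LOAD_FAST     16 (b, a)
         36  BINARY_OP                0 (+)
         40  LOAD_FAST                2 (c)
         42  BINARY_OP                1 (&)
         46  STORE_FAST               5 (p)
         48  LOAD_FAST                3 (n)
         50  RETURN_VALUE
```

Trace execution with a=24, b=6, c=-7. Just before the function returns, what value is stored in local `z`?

LOAD_FAST b → push 6. Stack: [6]
LOAD_CONST → push 6. Stack: [6, 6]
BINARY_OP * → 6 * 6 = 36. Stack: [36]
STORE_FAST n → n=36. Stack: []
LOAD_FAST_LOAD_FAST c,b → push -7,6. Stack: [-7, 6]
BINARY_OP + → -7 + 6 = -1. Stack: [-1]
LOAD_FAST c → push -7. Stack: [-1, -7]
BINARY_OP - → -1 - -7 = 6. Stack: [6]
STORE_FAST z → z=6. Stack: []
LOAD_FAST_LOAD_FAST a,n → push 24,36. Stack: [24, 36]
BINARY_OP - → 24 - 36 = -12. Stack: [-12]
STORE_FAST z → z=-12. Stack: []
LOAD_FAST_LOAD_FAST b,a → push 6,24. Stack: [6, 24]
BINARY_OP + → 6 + 24 = 30. Stack: [30]
LOAD_FAST c → push -7. Stack: [30, -7]
BINARY_OP & → 30 & -7 = 24. Stack: [24]
STORE_FAST p → p=24. Stack: []
LOAD_FAST n → push 36. Stack: [36]
RETURN_VALUE → return 36.

-12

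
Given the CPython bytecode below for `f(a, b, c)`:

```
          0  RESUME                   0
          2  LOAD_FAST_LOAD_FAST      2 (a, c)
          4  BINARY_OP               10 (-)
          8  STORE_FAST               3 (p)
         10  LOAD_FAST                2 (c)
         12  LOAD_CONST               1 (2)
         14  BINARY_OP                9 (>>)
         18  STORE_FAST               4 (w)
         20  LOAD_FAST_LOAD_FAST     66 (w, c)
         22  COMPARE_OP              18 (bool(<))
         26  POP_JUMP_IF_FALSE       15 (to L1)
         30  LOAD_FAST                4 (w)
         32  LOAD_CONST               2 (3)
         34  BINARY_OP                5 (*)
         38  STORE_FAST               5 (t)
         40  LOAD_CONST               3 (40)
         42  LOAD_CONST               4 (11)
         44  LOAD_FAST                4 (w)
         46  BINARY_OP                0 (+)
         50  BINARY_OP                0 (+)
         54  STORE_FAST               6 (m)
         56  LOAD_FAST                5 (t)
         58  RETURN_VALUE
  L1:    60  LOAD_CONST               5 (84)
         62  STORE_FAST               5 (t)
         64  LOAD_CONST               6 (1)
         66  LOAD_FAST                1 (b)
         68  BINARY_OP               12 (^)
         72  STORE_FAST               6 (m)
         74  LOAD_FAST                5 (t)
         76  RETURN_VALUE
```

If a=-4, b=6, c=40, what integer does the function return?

LOAD_FAST_LOAD_FAST a,c → push -4,40. Stack: [-4, 40]
BINARY_OP - → -4 - 40 = -44. Stack: [-44]
STORE_FAST p → p=-44. Stack: []
LOAD_FAST c → push 40. Stack: [40]
LOAD_CONST → push 2. Stack: [40, 2]
BINARY_OP >> → 40 >> 2 = 10. Stack: [10]
STORE_FAST w → w=10. Stack: []
LOAD_FAST_LOAD_FAST w,c → push 10,40. Stack: [10, 40]
COMPARE_OP bool(<) → 10 vs 40 = True. Stack: [True]
POP_JUMP_IF_FALSE → pop True; no jump. Stack: []
LOAD_FAST w → push 10. Stack: [10]
LOAD_CONST → push 3. Stack: [10, 3]
BINARY_OP * → 10 * 3 = 30. Stack: [30]
STORE_FAST t → t=30. Stack: []
LOAD_CONST → push 40. Stack: [40]
LOAD_CONST → push 11. Stack: [40, 11]
LOAD_FAST w → push 10. Stack: [40, 11, 10]
BINARY_OP + → 11 + 10 = 21. Stack: [40, 21]
BINARY_OP + → 40 + 21 = 61. Stack: [61]
STORE_FAST m → m=61. Stack: []
LOAD_FAST t → push 30. Stack: [30]
RETURN_VALUE → return 30.

30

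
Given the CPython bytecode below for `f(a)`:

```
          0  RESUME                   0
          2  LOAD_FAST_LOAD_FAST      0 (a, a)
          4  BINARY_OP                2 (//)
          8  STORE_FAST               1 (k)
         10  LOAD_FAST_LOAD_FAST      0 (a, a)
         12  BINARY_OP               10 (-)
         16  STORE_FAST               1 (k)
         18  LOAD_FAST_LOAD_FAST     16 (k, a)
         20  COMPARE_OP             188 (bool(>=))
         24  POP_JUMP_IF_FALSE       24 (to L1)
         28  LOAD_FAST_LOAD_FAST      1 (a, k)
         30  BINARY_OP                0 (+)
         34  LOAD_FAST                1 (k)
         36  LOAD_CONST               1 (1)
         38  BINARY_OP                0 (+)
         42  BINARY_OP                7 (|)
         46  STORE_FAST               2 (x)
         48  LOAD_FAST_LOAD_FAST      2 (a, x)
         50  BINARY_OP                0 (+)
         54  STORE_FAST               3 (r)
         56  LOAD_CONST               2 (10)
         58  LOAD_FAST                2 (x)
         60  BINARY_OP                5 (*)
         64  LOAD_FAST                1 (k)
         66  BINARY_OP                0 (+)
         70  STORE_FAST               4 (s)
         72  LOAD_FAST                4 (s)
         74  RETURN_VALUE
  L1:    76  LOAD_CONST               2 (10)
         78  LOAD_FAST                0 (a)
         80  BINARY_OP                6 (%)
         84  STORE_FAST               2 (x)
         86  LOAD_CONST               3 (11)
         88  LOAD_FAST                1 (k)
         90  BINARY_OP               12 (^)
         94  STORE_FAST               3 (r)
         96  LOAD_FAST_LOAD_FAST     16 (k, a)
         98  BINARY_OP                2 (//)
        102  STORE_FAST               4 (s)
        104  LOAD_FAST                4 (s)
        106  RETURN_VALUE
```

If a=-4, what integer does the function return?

-30

LOAD_FAST_LOAD_FAST a,a → push -4,-4. Stack: [-4, -4]
BINARY_OP // → -4 // -4 = 1. Stack: [1]
STORE_FAST k → k=1. Stack: []
LOAD_FAST_LOAD_FAST a,a → push -4,-4. Stack: [-4, -4]
BINARY_OP - → -4 - -4 = 0. Stack: [0]
STORE_FAST k → k=0. Stack: []
LOAD_FAST_LOAD_FAST k,a → push 0,-4. Stack: [0, -4]
COMPARE_OP bool(>=) → 0 vs -4 = True. Stack: [True]
POP_JUMP_IF_FALSE → pop True; no jump. Stack: []
LOAD_FAST_LOAD_FAST a,k → push -4,0. Stack: [-4, 0]
BINARY_OP + → -4 + 0 = -4. Stack: [-4]
LOAD_FAST k → push 0. Stack: [-4, 0]
LOAD_CONST → push 1. Stack: [-4, 0, 1]
BINARY_OP + → 0 + 1 = 1. Stack: [-4, 1]
BINARY_OP | → -4 | 1 = -3. Stack: [-3]
STORE_FAST x → x=-3. Stack: []
LOAD_FAST_LOAD_FAST a,x → push -4,-3. Stack: [-4, -3]
BINARY_OP + → -4 + -3 = -7. Stack: [-7]
STORE_FAST r → r=-7. Stack: []
LOAD_CONST → push 10. Stack: [10]
LOAD_FAST x → push -3. Stack: [10, -3]
BINARY_OP * → 10 * -3 = -30. Stack: [-30]
LOAD_FAST k → push 0. Stack: [-30, 0]
BINARY_OP + → -30 + 0 = -30. Stack: [-30]
STORE_FAST s → s=-30. Stack: []
LOAD_FAST s → push -30. Stack: [-30]
RETURN_VALUE → return -30.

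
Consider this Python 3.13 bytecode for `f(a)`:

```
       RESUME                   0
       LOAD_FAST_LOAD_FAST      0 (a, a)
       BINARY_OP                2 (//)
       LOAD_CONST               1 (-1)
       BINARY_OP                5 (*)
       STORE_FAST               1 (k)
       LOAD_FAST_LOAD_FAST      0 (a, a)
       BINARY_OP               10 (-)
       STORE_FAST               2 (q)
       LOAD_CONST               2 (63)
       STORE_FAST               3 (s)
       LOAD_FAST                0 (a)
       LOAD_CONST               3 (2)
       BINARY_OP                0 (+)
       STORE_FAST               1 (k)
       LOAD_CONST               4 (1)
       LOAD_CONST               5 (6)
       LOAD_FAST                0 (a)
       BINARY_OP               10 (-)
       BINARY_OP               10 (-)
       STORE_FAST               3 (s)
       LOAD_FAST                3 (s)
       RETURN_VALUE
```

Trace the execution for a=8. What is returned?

LOAD_FAST_LOAD_FAST a,a → push 8,8. Stack: [8, 8]
BINARY_OP // → 8 // 8 = 1. Stack: [1]
LOAD_CONST → push -1. Stack: [1, -1]
BINARY_OP * → 1 * -1 = -1. Stack: [-1]
STORE_FAST k → k=-1. Stack: []
LOAD_FAST_LOAD_FAST a,a → push 8,8. Stack: [8, 8]
BINARY_OP - → 8 - 8 = 0. Stack: [0]
STORE_FAST q → q=0. Stack: []
LOAD_CONST → push 63. Stack: [63]
STORE_FAST s → s=63. Stack: []
LOAD_FAST a → push 8. Stack: [8]
LOAD_CONST → push 2. Stack: [8, 2]
BINARY_OP + → 8 + 2 = 10. Stack: [10]
STORE_FAST k → k=10. Stack: []
LOAD_CONST → push 1. Stack: [1]
LOAD_CONST → push 6. Stack: [1, 6]
LOAD_FAST a → push 8. Stack: [1, 6, 8]
BINARY_OP - → 6 - 8 = -2. Stack: [1, -2]
BINARY_OP - → 1 - -2 = 3. Stack: [3]
STORE_FAST s → s=3. Stack: []
LOAD_FAST s → push 3. Stack: [3]
RETURN_VALUE → return 3.

3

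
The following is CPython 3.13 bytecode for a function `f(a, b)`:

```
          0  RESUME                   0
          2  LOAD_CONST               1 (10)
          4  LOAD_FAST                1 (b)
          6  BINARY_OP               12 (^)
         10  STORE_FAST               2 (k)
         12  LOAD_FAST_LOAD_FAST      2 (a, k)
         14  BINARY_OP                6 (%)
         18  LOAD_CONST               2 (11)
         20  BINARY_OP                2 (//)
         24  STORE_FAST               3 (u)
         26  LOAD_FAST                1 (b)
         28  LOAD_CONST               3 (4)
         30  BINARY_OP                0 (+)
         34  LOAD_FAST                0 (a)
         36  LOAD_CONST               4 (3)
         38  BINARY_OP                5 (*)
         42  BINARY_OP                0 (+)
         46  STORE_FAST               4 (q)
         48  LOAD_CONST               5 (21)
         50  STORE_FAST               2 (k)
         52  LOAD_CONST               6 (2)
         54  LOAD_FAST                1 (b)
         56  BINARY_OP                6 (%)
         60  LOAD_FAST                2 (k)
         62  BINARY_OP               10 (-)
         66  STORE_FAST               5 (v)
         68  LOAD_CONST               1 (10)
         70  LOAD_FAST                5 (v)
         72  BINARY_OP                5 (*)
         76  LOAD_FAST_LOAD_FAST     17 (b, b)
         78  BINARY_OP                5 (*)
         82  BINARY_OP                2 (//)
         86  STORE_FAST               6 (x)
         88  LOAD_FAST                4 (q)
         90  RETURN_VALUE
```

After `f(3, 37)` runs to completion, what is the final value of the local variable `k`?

21

LOAD_CONST → push 10. Stack: [10]
LOAD_FAST b → push 37. Stack: [10, 37]
BINARY_OP ^ → 10 ^ 37 = 47. Stack: [47]
STORE_FAST k → k=47. Stack: []
LOAD_FAST_LOAD_FAST a,k → push 3,47. Stack: [3, 47]
BINARY_OP % → 3 % 47 = 3. Stack: [3]
LOAD_CONST → push 11. Stack: [3, 11]
BINARY_OP // → 3 // 11 = 0. Stack: [0]
STORE_FAST u → u=0. Stack: []
LOAD_FAST b → push 37. Stack: [37]
LOAD_CONST → push 4. Stack: [37, 4]
BINARY_OP + → 37 + 4 = 41. Stack: [41]
LOAD_FAST a → push 3. Stack: [41, 3]
LOAD_CONST → push 3. Stack: [41, 3, 3]
BINARY_OP * → 3 * 3 = 9. Stack: [41, 9]
BINARY_OP + → 41 + 9 = 50. Stack: [50]
STORE_FAST q → q=50. Stack: []
LOAD_CONST → push 21. Stack: [21]
STORE_FAST k → k=21. Stack: []
LOAD_CONST → push 2. Stack: [2]
LOAD_FAST b → push 37. Stack: [2, 37]
BINARY_OP % → 2 % 37 = 2. Stack: [2]
LOAD_FAST k → push 21. Stack: [2, 21]
BINARY_OP - → 2 - 21 = -19. Stack: [-19]
STORE_FAST v → v=-19. Stack: []
LOAD_CONST → push 10. Stack: [10]
LOAD_FAST v → push -19. Stack: [10, -19]
BINARY_OP * → 10 * -19 = -190. Stack: [-190]
LOAD_FAST_LOAD_FAST b,b → push 37,37. Stack: [-190, 37, 37]
BINARY_OP * → 37 * 37 = 1369. Stack: [-190, 1369]
BINARY_OP // → -190 // 1369 = -1. Stack: [-1]
STORE_FAST x → x=-1. Stack: []
LOAD_FAST q → push 50. Stack: [50]
RETURN_VALUE → return 50.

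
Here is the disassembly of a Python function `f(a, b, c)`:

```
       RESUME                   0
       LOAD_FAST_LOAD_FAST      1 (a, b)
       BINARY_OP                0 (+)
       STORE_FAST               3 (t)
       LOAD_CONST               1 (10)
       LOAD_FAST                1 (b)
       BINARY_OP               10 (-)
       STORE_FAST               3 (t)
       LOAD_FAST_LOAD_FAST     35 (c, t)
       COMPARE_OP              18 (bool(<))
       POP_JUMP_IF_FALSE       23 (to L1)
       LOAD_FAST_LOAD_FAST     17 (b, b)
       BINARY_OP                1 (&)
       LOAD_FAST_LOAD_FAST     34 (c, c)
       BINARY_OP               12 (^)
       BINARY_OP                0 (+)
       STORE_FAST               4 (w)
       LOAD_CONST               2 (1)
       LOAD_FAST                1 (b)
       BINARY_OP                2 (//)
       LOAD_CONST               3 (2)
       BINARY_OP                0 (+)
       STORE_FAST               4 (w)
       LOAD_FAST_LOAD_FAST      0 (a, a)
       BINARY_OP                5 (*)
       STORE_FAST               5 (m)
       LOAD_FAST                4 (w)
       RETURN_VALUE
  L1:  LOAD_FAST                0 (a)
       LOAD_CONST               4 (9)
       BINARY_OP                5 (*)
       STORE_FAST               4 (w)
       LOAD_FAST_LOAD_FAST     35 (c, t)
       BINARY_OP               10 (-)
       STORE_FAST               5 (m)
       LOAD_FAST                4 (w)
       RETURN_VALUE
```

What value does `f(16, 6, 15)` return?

LOAD_FAST_LOAD_FAST a,b → push 16,6. Stack: [16, 6]
BINARY_OP + → 16 + 6 = 22. Stack: [22]
STORE_FAST t → t=22. Stack: []
LOAD_CONST → push 10. Stack: [10]
LOAD_FAST b → push 6. Stack: [10, 6]
BINARY_OP - → 10 - 6 = 4. Stack: [4]
STORE_FAST t → t=4. Stack: []
LOAD_FAST_LOAD_FAST c,t → push 15,4. Stack: [15, 4]
COMPARE_OP bool(<) → 15 vs 4 = False. Stack: [False]
POP_JUMP_IF_FALSE → pop False; jump. Stack: []
LOAD_FAST a → push 16. Stack: [16]
LOAD_CONST → push 9. Stack: [16, 9]
BINARY_OP * → 16 * 9 = 144. Stack: [144]
STORE_FAST w → w=144. Stack: []
LOAD_FAST_LOAD_FAST c,t → push 15,4. Stack: [15, 4]
BINARY_OP - → 15 - 4 = 11. Stack: [11]
STORE_FAST m → m=11. Stack: []
LOAD_FAST w → push 144. Stack: [144]
RETURN_VALUE → return 144.

144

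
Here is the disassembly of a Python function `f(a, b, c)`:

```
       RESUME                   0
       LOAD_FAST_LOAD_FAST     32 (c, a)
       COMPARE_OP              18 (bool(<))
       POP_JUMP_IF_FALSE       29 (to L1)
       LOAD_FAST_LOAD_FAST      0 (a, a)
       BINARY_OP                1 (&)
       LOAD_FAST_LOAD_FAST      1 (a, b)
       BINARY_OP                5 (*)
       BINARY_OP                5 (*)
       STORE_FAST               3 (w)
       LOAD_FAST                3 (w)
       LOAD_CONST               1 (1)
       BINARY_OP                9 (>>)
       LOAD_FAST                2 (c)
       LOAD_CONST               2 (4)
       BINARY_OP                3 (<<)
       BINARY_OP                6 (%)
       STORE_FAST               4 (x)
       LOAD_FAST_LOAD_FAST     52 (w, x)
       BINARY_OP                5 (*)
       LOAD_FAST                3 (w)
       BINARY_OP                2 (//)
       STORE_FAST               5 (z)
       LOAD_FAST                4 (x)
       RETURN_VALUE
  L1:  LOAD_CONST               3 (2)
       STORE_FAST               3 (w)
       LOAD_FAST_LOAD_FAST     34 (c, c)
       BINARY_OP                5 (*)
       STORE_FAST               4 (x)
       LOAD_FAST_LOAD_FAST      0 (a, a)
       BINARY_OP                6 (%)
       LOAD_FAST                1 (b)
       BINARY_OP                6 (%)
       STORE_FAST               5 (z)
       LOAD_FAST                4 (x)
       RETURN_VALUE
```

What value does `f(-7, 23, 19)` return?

361

LOAD_FAST_LOAD_FAST c,a → push 19,-7. Stack: [19, -7]
COMPARE_OP bool(<) → 19 vs -7 = False. Stack: [False]
POP_JUMP_IF_FALSE → pop False; jump. Stack: []
LOAD_CONST → push 2. Stack: [2]
STORE_FAST w → w=2. Stack: []
LOAD_FAST_LOAD_FAST c,c → push 19,19. Stack: [19, 19]
BINARY_OP * → 19 * 19 = 361. Stack: [361]
STORE_FAST x → x=361. Stack: []
LOAD_FAST_LOAD_FAST a,a → push -7,-7. Stack: [-7, -7]
BINARY_OP % → -7 % -7 = 0. Stack: [0]
LOAD_FAST b → push 23. Stack: [0, 23]
BINARY_OP % → 0 % 23 = 0. Stack: [0]
STORE_FAST z → z=0. Stack: []
LOAD_FAST x → push 361. Stack: [361]
RETURN_VALUE → return 361.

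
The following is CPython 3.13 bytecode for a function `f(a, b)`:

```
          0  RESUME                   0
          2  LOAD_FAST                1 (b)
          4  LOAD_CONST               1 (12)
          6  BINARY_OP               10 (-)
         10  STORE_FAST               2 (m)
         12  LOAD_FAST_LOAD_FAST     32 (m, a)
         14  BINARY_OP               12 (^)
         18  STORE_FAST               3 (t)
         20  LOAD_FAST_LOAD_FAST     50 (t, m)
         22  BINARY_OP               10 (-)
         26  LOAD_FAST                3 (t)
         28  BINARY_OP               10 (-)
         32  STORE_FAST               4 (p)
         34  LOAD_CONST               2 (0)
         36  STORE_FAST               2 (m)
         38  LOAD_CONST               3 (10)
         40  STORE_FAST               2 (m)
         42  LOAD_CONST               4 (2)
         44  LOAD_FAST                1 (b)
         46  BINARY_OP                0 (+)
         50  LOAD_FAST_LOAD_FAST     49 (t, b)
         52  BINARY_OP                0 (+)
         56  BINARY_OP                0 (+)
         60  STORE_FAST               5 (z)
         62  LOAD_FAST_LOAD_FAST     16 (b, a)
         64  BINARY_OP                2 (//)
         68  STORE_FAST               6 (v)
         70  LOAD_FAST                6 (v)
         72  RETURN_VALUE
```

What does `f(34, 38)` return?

1

LOAD_FAST b → push 38. Stack: [38]
LOAD_CONST → push 12. Stack: [38, 12]
BINARY_OP - → 38 - 12 = 26. Stack: [26]
STORE_FAST m → m=26. Stack: []
LOAD_FAST_LOAD_FAST m,a → push 26,34. Stack: [26, 34]
BINARY_OP ^ → 26 ^ 34 = 56. Stack: [56]
STORE_FAST t → t=56. Stack: []
LOAD_FAST_LOAD_FAST t,m → push 56,26. Stack: [56, 26]
BINARY_OP - → 56 - 26 = 30. Stack: [30]
LOAD_FAST t → push 56. Stack: [30, 56]
BINARY_OP - → 30 - 56 = -26. Stack: [-26]
STORE_FAST p → p=-26. Stack: []
LOAD_CONST → push 0. Stack: [0]
STORE_FAST m → m=0. Stack: []
LOAD_CONST → push 10. Stack: [10]
STORE_FAST m → m=10. Stack: []
LOAD_CONST → push 2. Stack: [2]
LOAD_FAST b → push 38. Stack: [2, 38]
BINARY_OP + → 2 + 38 = 40. Stack: [40]
LOAD_FAST_LOAD_FAST t,b → push 56,38. Stack: [40, 56, 38]
BINARY_OP + → 56 + 38 = 94. Stack: [40, 94]
BINARY_OP + → 40 + 94 = 134. Stack: [134]
STORE_FAST z → z=134. Stack: []
LOAD_FAST_LOAD_FAST b,a → push 38,34. Stack: [38, 34]
BINARY_OP // → 38 // 34 = 1. Stack: [1]
STORE_FAST v → v=1. Stack: []
LOAD_FAST v → push 1. Stack: [1]
RETURN_VALUE → return 1.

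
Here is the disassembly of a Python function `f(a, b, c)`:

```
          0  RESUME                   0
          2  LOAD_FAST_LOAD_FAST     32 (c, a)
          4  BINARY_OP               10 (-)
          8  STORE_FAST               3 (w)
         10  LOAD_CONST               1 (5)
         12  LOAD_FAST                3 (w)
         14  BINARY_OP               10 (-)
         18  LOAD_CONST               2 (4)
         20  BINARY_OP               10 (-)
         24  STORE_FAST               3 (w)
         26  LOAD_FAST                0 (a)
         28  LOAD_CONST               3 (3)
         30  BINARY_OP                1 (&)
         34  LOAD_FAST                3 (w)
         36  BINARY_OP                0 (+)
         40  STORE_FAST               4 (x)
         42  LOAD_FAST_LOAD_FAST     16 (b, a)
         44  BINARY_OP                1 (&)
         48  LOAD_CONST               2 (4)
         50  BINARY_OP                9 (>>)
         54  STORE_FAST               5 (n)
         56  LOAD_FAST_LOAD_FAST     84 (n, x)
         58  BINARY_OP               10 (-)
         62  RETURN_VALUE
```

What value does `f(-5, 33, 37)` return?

LOAD_FAST_LOAD_FAST c,a → push 37,-5. Stack: [37, -5]
BINARY_OP - → 37 - -5 = 42. Stack: [42]
STORE_FAST w → w=42. Stack: []
LOAD_CONST → push 5. Stack: [5]
LOAD_FAST w → push 42. Stack: [5, 42]
BINARY_OP - → 5 - 42 = -37. Stack: [-37]
LOAD_CONST → push 4. Stack: [-37, 4]
BINARY_OP - → -37 - 4 = -41. Stack: [-41]
STORE_FAST w → w=-41. Stack: []
LOAD_FAST a → push -5. Stack: [-5]
LOAD_CONST → push 3. Stack: [-5, 3]
BINARY_OP & → -5 & 3 = 3. Stack: [3]
LOAD_FAST w → push -41. Stack: [3, -41]
BINARY_OP + → 3 + -41 = -38. Stack: [-38]
STORE_FAST x → x=-38. Stack: []
LOAD_FAST_LOAD_FAST b,a → push 33,-5. Stack: [33, -5]
BINARY_OP & → 33 & -5 = 33. Stack: [33]
LOAD_CONST → push 4. Stack: [33, 4]
BINARY_OP >> → 33 >> 4 = 2. Stack: [2]
STORE_FAST n → n=2. Stack: []
LOAD_FAST_LOAD_FAST n,x → push 2,-38. Stack: [2, -38]
BINARY_OP - → 2 - -38 = 40. Stack: [40]
RETURN_VALUE → return 40.

40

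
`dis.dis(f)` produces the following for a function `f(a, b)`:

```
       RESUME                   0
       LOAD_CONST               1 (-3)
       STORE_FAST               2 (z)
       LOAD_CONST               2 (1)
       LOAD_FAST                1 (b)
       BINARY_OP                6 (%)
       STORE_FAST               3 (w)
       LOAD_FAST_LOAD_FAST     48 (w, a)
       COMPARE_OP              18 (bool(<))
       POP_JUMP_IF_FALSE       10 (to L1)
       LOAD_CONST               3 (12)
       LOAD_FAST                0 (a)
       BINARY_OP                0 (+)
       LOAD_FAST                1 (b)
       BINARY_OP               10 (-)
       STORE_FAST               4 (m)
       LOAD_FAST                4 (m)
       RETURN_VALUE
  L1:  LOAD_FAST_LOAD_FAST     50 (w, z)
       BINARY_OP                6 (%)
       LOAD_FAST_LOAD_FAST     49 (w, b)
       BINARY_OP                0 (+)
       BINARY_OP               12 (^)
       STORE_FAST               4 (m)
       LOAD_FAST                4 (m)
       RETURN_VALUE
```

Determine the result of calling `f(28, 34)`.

6

LOAD_CONST → push -3. Stack: [-3]
STORE_FAST z → z=-3. Stack: []
LOAD_CONST → push 1. Stack: [1]
LOAD_FAST b → push 34. Stack: [1, 34]
BINARY_OP % → 1 % 34 = 1. Stack: [1]
STORE_FAST w → w=1. Stack: []
LOAD_FAST_LOAD_FAST w,a → push 1,28. Stack: [1, 28]
COMPARE_OP bool(<) → 1 vs 28 = True. Stack: [True]
POP_JUMP_IF_FALSE → pop True; no jump. Stack: []
LOAD_CONST → push 12. Stack: [12]
LOAD_FAST a → push 28. Stack: [12, 28]
BINARY_OP + → 12 + 28 = 40. Stack: [40]
LOAD_FAST b → push 34. Stack: [40, 34]
BINARY_OP - → 40 - 34 = 6. Stack: [6]
STORE_FAST m → m=6. Stack: []
LOAD_FAST m → push 6. Stack: [6]
RETURN_VALUE → return 6.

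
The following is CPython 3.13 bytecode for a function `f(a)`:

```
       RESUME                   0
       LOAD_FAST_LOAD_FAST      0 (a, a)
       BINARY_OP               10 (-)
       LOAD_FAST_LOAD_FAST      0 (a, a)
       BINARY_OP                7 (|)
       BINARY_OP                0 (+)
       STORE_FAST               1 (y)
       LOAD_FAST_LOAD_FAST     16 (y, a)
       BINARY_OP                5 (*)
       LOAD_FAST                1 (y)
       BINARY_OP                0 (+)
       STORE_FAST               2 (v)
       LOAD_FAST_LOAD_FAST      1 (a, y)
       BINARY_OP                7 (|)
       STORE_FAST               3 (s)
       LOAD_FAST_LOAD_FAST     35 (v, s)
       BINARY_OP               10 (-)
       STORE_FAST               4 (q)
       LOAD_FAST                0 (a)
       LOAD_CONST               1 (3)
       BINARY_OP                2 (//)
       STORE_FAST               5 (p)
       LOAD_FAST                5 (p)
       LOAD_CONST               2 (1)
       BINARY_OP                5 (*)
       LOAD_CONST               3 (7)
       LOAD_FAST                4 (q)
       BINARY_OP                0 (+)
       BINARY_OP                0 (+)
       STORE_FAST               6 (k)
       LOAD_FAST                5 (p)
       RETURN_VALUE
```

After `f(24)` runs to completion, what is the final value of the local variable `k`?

591

LOAD_FAST_LOAD_FAST a,a → push 24,24. Stack: [24, 24]
BINARY_OP - → 24 - 24 = 0. Stack: [0]
LOAD_FAST_LOAD_FAST a,a → push 24,24. Stack: [0, 24, 24]
BINARY_OP | → 24 | 24 = 24. Stack: [0, 24]
BINARY_OP + → 0 + 24 = 24. Stack: [24]
STORE_FAST y → y=24. Stack: []
LOAD_FAST_LOAD_FAST y,a → push 24,24. Stack: [24, 24]
BINARY_OP * → 24 * 24 = 576. Stack: [576]
LOAD_FAST y → push 24. Stack: [576, 24]
BINARY_OP + → 576 + 24 = 600. Stack: [600]
STORE_FAST v → v=600. Stack: []
LOAD_FAST_LOAD_FAST a,y → push 24,24. Stack: [24, 24]
BINARY_OP | → 24 | 24 = 24. Stack: [24]
STORE_FAST s → s=24. Stack: []
LOAD_FAST_LOAD_FAST v,s → push 600,24. Stack: [600, 24]
BINARY_OP - → 600 - 24 = 576. Stack: [576]
STORE_FAST q → q=576. Stack: []
LOAD_FAST a → push 24. Stack: [24]
LOAD_CONST → push 3. Stack: [24, 3]
BINARY_OP // → 24 // 3 = 8. Stack: [8]
STORE_FAST p → p=8. Stack: []
LOAD_FAST p → push 8. Stack: [8]
LOAD_CONST → push 1. Stack: [8, 1]
BINARY_OP * → 8 * 1 = 8. Stack: [8]
LOAD_CONST → push 7. Stack: [8, 7]
LOAD_FAST q → push 576. Stack: [8, 7, 576]
BINARY_OP + → 7 + 576 = 583. Stack: [8, 583]
BINARY_OP + → 8 + 583 = 591. Stack: [591]
STORE_FAST k → k=591. Stack: []
LOAD_FAST p → push 8. Stack: [8]
RETURN_VALUE → return 8.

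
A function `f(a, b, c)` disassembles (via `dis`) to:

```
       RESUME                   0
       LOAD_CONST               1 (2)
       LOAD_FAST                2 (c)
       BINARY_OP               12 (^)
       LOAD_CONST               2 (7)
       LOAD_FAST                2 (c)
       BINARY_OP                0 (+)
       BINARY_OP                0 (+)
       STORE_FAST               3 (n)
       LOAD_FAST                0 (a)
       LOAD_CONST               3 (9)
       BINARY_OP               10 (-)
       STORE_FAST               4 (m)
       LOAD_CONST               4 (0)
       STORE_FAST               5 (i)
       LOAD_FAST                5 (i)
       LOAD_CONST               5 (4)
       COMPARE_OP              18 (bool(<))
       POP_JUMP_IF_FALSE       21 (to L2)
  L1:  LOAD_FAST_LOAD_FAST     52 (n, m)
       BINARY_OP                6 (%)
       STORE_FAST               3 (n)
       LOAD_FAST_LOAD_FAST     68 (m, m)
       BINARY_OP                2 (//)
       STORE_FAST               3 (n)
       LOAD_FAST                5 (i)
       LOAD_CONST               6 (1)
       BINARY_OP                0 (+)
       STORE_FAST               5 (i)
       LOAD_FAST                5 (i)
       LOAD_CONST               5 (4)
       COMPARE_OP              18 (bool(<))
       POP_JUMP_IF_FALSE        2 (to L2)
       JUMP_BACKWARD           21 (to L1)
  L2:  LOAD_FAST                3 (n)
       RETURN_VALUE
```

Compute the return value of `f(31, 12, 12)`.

1

LOAD_CONST → push 2
LOAD_FAST c → push 12
BINARY_OP ^ → 2 ^ 12 = 14
LOAD_CONST → push 7
LOAD_FAST c → push 12
BINARY_OP + → 7 + 12 = 19
BINARY_OP + → 14 + 19 = 33
STORE_FAST n → n=33
LOAD_FAST a → push 31
LOAD_CONST → push 9
BINARY_OP - → 31 - 9 = 22
STORE_FAST m → m=22
LOAD_CONST → push 0
STORE_FAST i → i=0
LOAD_FAST i → push 0
LOAD_CONST → push 4
COMPARE_OP bool(<) → 0 vs 4 = True
POP_JUMP_IF_FALSE → pop True; no jump
LOAD_FAST_LOAD_FAST n,m → push 33,22
BINARY_OP % → 33 % 22 = 11
STORE_FAST n → n=11
LOAD_FAST_LOAD_FAST m,m → push 22,22
BINARY_OP // → 22 // 22 = 1
STORE_FAST n → n=1
LOAD_FAST i → push 0
LOAD_CONST → push 1
BINARY_OP + → 0 + 1 = 1
STORE_FAST i → i=1
LOAD_FAST i → push 1
LOAD_CONST → push 4
COMPARE_OP bool(<) → 1 vs 4 = True
POP_JUMP_IF_FALSE → pop True; no jump
LOAD_FAST_LOAD_FAST n,m → push 1,22
BINARY_OP % → 1 % 22 = 1
STORE_FAST n → n=1
LOAD_FAST_LOAD_FAST m,m → push 22,22
BINARY_OP // → 22 // 22 = 1
STORE_FAST n → n=1
LOAD_FAST i → push 1
LOAD_CONST → push 1
BINARY_OP + → 1 + 1 = 2
STORE_FAST i → i=2
LOAD_FAST i → push 2
LOAD_CONST → push 4
COMPARE_OP bool(<) → 2 vs 4 = True
POP_JUMP_IF_FALSE → pop True; no jump
LOAD_FAST_LOAD_FAST n,m → push 1,22
BINARY_OP % → 1 % 22 = 1
STORE_FAST n → n=1
LOAD_FAST_LOAD_FAST m,m → push 22,22
BINARY_OP // → 22 // 22 = 1
STORE_FAST n → n=1
LOAD_FAST i → push 2
LOAD_CONST → push 1
BINARY_OP + → 2 + 1 = 3
STORE_FAST i → i=3
LOAD_FAST i → push 3
LOAD_CONST → push 4
COMPARE_OP bool(<) → 3 vs 4 = True
POP_JUMP_IF_FALSE → pop True; no jump
LOAD_FAST_LOAD_FAST n,m → push 1,22
BINARY_OP % → 1 % 22 = 1
STORE_FAST n → n=1
LOAD_FAST_LOAD_FAST m,m → push 22,22
BINARY_OP // → 22 // 22 = 1
STORE_FAST n → n=1
LOAD_FAST i → push 3
LOAD_CONST → push 1
BINARY_OP + → 3 + 1 = 4
STORE_FAST i → i=4
LOAD_FAST i → push 4
LOAD_CONST → push 4
COMPARE_OP bool(<) → 4 vs 4 = False
POP_JUMP_IF_FALSE → pop False; jump
LOAD_FAST n → push 1
RETURN_VALUE → return 1.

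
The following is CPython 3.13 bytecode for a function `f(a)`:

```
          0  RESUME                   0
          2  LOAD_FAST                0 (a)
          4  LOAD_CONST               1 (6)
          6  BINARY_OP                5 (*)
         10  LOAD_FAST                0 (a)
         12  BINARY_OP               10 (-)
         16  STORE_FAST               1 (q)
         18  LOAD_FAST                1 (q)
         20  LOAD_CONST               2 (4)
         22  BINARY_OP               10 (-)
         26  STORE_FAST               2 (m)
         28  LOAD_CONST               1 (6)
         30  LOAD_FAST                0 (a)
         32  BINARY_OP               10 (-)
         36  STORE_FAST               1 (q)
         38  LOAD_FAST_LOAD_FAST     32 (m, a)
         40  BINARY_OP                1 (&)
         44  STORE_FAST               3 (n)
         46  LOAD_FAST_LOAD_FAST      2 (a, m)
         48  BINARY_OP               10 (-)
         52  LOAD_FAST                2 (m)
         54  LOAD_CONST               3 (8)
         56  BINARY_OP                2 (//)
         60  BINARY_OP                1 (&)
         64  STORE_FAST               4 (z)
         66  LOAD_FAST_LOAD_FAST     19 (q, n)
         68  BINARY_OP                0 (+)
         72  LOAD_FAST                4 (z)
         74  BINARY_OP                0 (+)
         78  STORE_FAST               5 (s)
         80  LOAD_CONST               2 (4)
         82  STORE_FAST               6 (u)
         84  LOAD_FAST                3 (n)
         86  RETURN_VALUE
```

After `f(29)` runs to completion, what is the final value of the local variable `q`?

-23

LOAD_FAST a → push 29. Stack: [29]
LOAD_CONST → push 6. Stack: [29, 6]
BINARY_OP * → 29 * 6 = 174. Stack: [174]
LOAD_FAST a → push 29. Stack: [174, 29]
BINARY_OP - → 174 - 29 = 145. Stack: [145]
STORE_FAST q → q=145. Stack: []
LOAD_FAST q → push 145. Stack: [145]
LOAD_CONST → push 4. Stack: [145, 4]
BINARY_OP - → 145 - 4 = 141. Stack: [141]
STORE_FAST m → m=141. Stack: []
LOAD_CONST → push 6. Stack: [6]
LOAD_FAST a → push 29. Stack: [6, 29]
BINARY_OP - → 6 - 29 = -23. Stack: [-23]
STORE_FAST q → q=-23. Stack: []
LOAD_FAST_LOAD_FAST m,a → push 141,29. Stack: [141, 29]
BINARY_OP & → 141 & 29 = 13. Stack: [13]
STORE_FAST n → n=13. Stack: []
LOAD_FAST_LOAD_FAST a,m → push 29,141. Stack: [29, 141]
BINARY_OP - → 29 - 141 = -112. Stack: [-112]
LOAD_FAST m → push 141. Stack: [-112, 141]
LOAD_CONST → push 8. Stack: [-112, 141, 8]
BINARY_OP // → 141 // 8 = 17. Stack: [-112, 17]
BINARY_OP & → -112 & 17 = 16. Stack: [16]
STORE_FAST z → z=16. Stack: []
LOAD_FAST_LOAD_FAST q,n → push -23,13. Stack: [-23, 13]
BINARY_OP + → -23 + 13 = -10. Stack: [-10]
LOAD_FAST z → push 16. Stack: [-10, 16]
BINARY_OP + → -10 + 16 = 6. Stack: [6]
STORE_FAST s → s=6. Stack: []
LOAD_CONST → push 4. Stack: [4]
STORE_FAST u → u=4. Stack: []
LOAD_FAST n → push 13. Stack: [13]
RETURN_VALUE → return 13.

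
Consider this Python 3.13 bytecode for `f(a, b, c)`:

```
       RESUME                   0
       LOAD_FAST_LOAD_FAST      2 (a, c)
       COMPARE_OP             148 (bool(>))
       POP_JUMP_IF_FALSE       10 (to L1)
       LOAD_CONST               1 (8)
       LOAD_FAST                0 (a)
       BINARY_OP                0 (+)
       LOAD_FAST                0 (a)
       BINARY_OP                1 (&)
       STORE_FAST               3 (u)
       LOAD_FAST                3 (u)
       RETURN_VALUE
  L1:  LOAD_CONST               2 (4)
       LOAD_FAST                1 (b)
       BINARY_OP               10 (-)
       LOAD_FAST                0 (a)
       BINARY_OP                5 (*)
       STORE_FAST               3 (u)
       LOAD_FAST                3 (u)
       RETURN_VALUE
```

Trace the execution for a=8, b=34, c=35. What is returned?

-240

LOAD_FAST_LOAD_FAST a,c → push 8,35. Stack: [8, 35]
COMPARE_OP bool(>) → 8 vs 35 = False. Stack: [False]
POP_JUMP_IF_FALSE → pop False; jump. Stack: []
LOAD_CONST → push 4. Stack: [4]
LOAD_FAST b → push 34. Stack: [4, 34]
BINARY_OP - → 4 - 34 = -30. Stack: [-30]
LOAD_FAST a → push 8. Stack: [-30, 8]
BINARY_OP * → -30 * 8 = -240. Stack: [-240]
STORE_FAST u → u=-240. Stack: []
LOAD_FAST u → push -240. Stack: [-240]
RETURN_VALUE → return -240.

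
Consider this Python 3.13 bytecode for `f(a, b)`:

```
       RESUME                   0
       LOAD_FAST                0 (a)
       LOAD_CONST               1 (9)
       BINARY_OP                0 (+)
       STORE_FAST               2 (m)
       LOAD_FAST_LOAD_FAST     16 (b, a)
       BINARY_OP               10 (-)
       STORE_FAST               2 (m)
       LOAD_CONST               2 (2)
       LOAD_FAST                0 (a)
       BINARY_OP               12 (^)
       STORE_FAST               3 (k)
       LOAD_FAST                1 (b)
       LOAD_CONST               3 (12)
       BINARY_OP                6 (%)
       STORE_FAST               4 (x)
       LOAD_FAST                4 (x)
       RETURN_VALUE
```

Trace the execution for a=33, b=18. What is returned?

LOAD_FAST a → push 33. Stack: [33]
LOAD_CONST → push 9. Stack: [33, 9]
BINARY_OP + → 33 + 9 = 42. Stack: [42]
STORE_FAST m → m=42. Stack: []
LOAD_FAST_LOAD_FAST b,a → push 18,33. Stack: [18, 33]
BINARY_OP - → 18 - 33 = -15. Stack: [-15]
STORE_FAST m → m=-15. Stack: []
LOAD_CONST → push 2. Stack: [2]
LOAD_FAST a → push 33. Stack: [2, 33]
BINARY_OP ^ → 2 ^ 33 = 35. Stack: [35]
STORE_FAST k → k=35. Stack: []
LOAD_FAST b → push 18. Stack: [18]
LOAD_CONST → push 12. Stack: [18, 12]
BINARY_OP % → 18 % 12 = 6. Stack: [6]
STORE_FAST x → x=6. Stack: []
LOAD_FAST x → push 6. Stack: [6]
RETURN_VALUE → return 6.

6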